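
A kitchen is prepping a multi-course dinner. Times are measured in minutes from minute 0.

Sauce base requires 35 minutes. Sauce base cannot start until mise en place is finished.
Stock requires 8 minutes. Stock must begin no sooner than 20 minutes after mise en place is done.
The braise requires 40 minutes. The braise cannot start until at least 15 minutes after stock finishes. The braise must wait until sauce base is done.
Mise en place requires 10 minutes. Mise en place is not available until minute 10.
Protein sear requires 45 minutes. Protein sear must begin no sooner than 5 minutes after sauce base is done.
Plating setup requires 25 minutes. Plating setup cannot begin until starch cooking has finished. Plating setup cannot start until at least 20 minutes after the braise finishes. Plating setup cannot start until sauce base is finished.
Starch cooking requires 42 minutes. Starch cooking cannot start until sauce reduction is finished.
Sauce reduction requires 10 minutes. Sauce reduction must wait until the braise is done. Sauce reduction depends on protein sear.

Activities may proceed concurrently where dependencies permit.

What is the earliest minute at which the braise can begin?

63

Mise en place cannot begin until its own release at minute 10. It runs from minute 10 to 10 + 10 = minute 20.
Sauce base waits on mise en place (finishes minute 20), so it starts at minute 20 and finishes at 20 + 35 = minute 55.
Stock cannot begin until mise en place (finishes minute 20, plus 20-minute gap → minute 40). It runs from minute 40 to 40 + 8 = minute 48.
The braise waits on stock (finishes minute 48, plus 15-minute gap → minute 63); sauce base (finishes minute 55). The latest of these is minute 63, which is the earliest the braise can start.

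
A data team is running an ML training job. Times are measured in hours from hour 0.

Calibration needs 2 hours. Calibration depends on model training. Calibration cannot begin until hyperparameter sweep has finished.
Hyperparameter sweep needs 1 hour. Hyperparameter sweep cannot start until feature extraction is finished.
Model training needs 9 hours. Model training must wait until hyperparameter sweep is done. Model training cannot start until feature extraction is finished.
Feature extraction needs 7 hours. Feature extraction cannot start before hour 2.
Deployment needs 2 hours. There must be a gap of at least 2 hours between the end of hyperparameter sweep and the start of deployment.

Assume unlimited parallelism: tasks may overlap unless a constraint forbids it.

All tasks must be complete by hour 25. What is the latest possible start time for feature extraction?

Nothing follows calibration; the deadline of hour 25 is its only limit. It must start by 25 − 2 = hour 23.
Model training has to be done before calibration (must start by hour 23). That means finishing by hour 23, i.e. starting by 23 − 9 = hour 14.
Nothing follows deployment; the deadline of hour 25 is its only limit. It must start by 25 − 2 = hour 23.
Hyperparameter sweep has several dependents: model training (must start by hour 14); calibration (must start by hour 23); deployment (must start by hour 23, minus 2-hour gap → hour 21). The earliest of those limits is hour 14, so hyperparameter sweep must start by 14 − 1 = hour 13.
Feature extraction feeds hyperparameter sweep (must start by hour 13); model training (must start by hour 14). Taking the minimum, feature extraction must finish by hour 13 and start by 13 − 7 = hour 6.

6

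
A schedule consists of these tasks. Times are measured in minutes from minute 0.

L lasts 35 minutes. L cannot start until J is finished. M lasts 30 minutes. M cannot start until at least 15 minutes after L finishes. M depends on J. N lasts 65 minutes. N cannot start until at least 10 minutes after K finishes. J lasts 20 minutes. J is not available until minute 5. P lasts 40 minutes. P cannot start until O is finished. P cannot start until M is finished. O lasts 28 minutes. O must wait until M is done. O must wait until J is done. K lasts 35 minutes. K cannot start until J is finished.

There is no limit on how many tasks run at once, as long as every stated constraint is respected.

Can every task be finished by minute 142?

J cannot begin until its own release at minute 5. It runs from minute 5 to 5 + 20 = minute 25.
L cannot begin until J (finishes minute 25). It runs from minute 25 to 25 + 35 = minute 60.
M needs all of L (finishes minute 60, plus 15-minute gap → minute 75); J (finishes minute 25). That puts its earliest start at minute 75; it finishes at 75 + 30 = minute 105.
O has to wait for M (finishes minute 105); J (finishes minute 25). The latest of these is minute 105, so O runs minute 105 to 105 + 28 = minute 133.
P needs all of O (finishes minute 133); M (finishes minute 105). That puts its earliest start at minute 133; it finishes at 133 + 40 = minute 173.
K cannot begin until J (finishes minute 25). It runs from minute 25 to 25 + 35 = minute 60.
N waits on K (finishes minute 60, plus 10-minute gap → minute 70), so it starts at minute 70 and finishes at 70 + 65 = minute 135.
The earliest everything can be done is minute 173, which is after the deadline of 142, so it is not possible.

No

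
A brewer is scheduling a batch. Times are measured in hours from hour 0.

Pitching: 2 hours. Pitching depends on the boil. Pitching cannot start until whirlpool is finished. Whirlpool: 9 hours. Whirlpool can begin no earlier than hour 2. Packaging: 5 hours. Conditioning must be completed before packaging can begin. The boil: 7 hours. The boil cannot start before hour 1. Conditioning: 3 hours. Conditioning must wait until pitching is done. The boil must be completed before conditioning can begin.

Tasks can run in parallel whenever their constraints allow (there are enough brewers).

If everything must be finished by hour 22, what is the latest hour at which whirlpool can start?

3

Packaging must finish by hour 22; it takes 5 hours, so it must start by 22 − 5 = hour 17.
Conditioning feeds into packaging (must start by hour 17); so conditioning must finish by hour 17 and therefore start by hour 14.
Pitching has to be done before conditioning (must start by hour 14). That means finishing by hour 14, i.e. starting by 14 − 2 = hour 12.
Since pitching (must start by hour 12) depends on it, whirlpool must finish by hour 12. Backing off its 9-hour duration gives a latest start of hour 3.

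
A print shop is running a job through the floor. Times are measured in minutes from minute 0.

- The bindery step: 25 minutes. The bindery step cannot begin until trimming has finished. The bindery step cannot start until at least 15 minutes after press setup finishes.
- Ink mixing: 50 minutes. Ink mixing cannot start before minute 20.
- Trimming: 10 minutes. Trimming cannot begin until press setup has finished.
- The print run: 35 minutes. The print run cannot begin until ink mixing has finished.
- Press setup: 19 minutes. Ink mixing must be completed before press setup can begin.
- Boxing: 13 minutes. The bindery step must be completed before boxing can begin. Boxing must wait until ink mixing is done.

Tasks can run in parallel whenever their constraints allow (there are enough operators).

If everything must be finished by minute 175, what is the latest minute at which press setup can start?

Nothing follows boxing; the deadline of minute 175 is its only limit. It must start by 175 − 13 = minute 162.
The bindery step feeds into boxing (must start by minute 162); so the bindery step must finish by minute 162 and therefore start by minute 137.
Since the bindery step (must start by minute 137) depends on it, trimming must finish by minute 137. Backing off its 10-minute duration gives a latest start of minute 127.
Press setup has several dependents: trimming (must start by minute 127); the bindery step (must start by minute 137, minus 15-minute gap → minute 122). The earliest of those limits is minute 122, so press setup must start by 122 − 19 = minute 103.

103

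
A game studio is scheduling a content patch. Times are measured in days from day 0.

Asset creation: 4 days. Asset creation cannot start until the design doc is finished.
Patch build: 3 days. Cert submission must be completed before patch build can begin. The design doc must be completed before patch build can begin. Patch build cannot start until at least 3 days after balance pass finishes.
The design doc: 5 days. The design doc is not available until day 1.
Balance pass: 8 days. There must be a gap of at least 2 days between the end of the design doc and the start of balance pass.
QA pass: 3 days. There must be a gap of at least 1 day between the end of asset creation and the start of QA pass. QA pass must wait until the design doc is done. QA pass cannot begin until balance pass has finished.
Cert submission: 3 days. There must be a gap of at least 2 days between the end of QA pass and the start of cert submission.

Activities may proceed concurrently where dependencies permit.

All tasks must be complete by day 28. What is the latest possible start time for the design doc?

To finish by day 28, patch build (duration 3) must start no later than day 25.
Cert submission must finish before patch build (must start by day 25). With a 3-day duration, cert submission must start by 25 − 3 = day 22.
QA pass must finish before cert submission (must start by day 22, minus 2-day gap → day 20). With a 3-day duration, QA pass must start by 20 − 3 = day 17.
Asset creation must finish before QA pass (must start by day 17, minus 1-day gap → day 16). With a 4-day duration, asset creation must start by 16 − 4 = day 12.
Balance pass must finish in time for QA pass (must start by day 17); patch build (must start by day 25, minus 3-day gap → day 22). The tightest is day 17, so balance pass must start by 17 − 8 = day 9.
For the design doc: asset creation (must start by day 12); balance pass (must start by day 9, minus 2-day gap → day 7); QA pass (must start by day 17); patch build (must start by day 25). The most restrictive is day 7; with a 5-day duration, the design doc must start by day 2.

2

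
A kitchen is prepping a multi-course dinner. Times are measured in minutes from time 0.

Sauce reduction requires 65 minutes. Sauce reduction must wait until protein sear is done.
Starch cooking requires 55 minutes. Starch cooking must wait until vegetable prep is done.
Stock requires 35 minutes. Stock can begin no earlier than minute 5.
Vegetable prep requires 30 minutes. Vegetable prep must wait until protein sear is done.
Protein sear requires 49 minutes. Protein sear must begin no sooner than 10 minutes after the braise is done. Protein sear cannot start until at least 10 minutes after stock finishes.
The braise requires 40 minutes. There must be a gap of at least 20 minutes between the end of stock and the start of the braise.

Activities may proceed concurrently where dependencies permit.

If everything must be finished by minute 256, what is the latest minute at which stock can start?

Starch cooking must finish by minute 256; it takes 55 minutes, so it must start by 256 − 55 = minute 201.
Vegetable prep has to be done before starch cooking (must start by minute 201). That means finishing by minute 201, i.e. starting by 201 − 30 = minute 171.
Sauce reduction has no dependents, so it just needs to finish by minute 256. Starting by 256 − 65 = minute 191 achieves that.
Protein sear feeds vegetable prep (must start by minute 171); sauce reduction (must start by minute 191). Taking the minimum, protein sear must finish by minute 171 and start by 171 − 49 = minute 122.
Since protein sear (must start by minute 122, minus 10-minute gap → minute 112) depends on it, the braise must finish by minute 112. Backing off its 40-minute duration gives a latest start of minute 72.
Stock has several dependents: the braise (must start by minute 72, minus 20-minute gap → minute 52); protein sear (must start by minute 122, minus 10-minute gap → minute 112). The earliest of those limits is minute 52, so stock must start by 52 − 35 = minute 17.

17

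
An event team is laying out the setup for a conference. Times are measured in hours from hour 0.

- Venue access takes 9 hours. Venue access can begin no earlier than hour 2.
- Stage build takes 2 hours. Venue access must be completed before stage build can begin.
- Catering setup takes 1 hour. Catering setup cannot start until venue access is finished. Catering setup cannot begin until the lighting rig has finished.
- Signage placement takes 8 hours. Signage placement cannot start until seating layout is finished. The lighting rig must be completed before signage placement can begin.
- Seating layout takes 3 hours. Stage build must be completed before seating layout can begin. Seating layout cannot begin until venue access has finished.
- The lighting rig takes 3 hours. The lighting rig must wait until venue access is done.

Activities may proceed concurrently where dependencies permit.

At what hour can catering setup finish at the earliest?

Venue access waits on its own release at hour 2, so it starts at hour 2 and finishes at 2 + 9 = hour 11.
The lighting rig cannot begin until venue access (finishes hour 11). It runs from hour 11 to 11 + 3 = hour 14.
For catering setup: venue access (finishes hour 11); the lighting rig (finishes hour 14). Taking the maximum gives a start of hour 14, and it finishes at 14 + 1 = hour 15.

15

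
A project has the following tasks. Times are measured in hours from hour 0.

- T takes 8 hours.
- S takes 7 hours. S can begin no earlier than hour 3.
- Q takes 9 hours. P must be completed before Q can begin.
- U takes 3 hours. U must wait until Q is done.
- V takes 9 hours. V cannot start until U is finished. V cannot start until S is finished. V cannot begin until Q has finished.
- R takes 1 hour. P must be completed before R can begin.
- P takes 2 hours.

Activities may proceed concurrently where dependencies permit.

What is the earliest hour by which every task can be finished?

Nothing blocks T, so it runs from hour 0 to hour 8.
S waits on its own release at hour 3, so it starts at hour 3 and finishes at 3 + 7 = hour 10.
P can start immediately at hour 0; it finishes at hour 2.
After P (finishes hour 2), R can start at hour 2 and finishes at hour 3.
Q cannot begin until P (finishes hour 2). It runs from hour 2 to 2 + 9 = hour 11.
U cannot begin until Q (finishes hour 11). It runs from hour 11 to 11 + 3 = hour 14.
V has to wait for U (finishes hour 14); S (finishes hour 10); Q (finishes hour 11). The latest of these is hour 14, so V runs hour 14 to 14 + 9 = hour 23.
All tasks are finished once the last one completes. Finish times: P at 2, Q at 11, R at 3, S at 10, T at 8, U at 14, V at 23. The latest is hour 23.

23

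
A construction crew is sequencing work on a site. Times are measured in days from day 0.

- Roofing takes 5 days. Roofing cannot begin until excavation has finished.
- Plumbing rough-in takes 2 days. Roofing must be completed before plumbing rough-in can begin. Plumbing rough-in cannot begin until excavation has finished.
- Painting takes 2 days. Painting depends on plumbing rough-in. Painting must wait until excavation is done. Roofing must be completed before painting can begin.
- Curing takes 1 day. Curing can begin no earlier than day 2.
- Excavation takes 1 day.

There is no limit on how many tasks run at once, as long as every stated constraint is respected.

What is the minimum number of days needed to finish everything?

10

After its own release at day 2, curing can start at day 2 and finishes at day 3.
Nothing blocks excavation, so it runs from day 0 to day 1.
Roofing waits on excavation (finishes day 1), so it starts at day 1 and finishes at 1 + 5 = day 6.
Plumbing rough-in has to wait for roofing (finishes day 6); excavation (finishes day 1). The latest of these is day 6, so plumbing rough-in runs day 6 to 6 + 2 = day 8.
Painting needs all of plumbing rough-in (finishes day 8); excavation (finishes day 1); roofing (finishes day 6). That puts its earliest start at day 8; it finishes at 8 + 2 = day 10.
All tasks are finished once the last one completes. Finish times: Excavation at 1, Curing at 3, Roofing at 6, Plumbing rough-in at 8, Painting at 10. The latest is day 10.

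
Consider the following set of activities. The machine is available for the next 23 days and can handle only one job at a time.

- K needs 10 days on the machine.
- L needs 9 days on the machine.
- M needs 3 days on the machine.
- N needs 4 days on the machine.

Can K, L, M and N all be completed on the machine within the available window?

Running back to back, the jobs need 10 + 9 + 3 + 4 = 26 days on the machine.
Since 26 > 23, they cannot all fit.

No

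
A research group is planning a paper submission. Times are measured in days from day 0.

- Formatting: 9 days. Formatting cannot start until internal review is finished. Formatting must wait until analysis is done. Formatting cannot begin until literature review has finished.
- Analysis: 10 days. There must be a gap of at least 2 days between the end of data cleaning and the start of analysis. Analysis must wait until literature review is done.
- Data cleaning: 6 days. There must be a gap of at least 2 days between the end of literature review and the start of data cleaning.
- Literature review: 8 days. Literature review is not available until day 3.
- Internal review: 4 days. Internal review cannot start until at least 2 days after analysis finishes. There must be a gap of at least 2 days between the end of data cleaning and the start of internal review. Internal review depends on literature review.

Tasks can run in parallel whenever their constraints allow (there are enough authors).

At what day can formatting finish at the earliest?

46

Literature review waits on its own release at day 3, so it starts at day 3 and finishes at 3 + 8 = day 11.
After literature review (finishes day 11, plus 2-day gap → day 13), data cleaning can start at day 13 and finishes at day 19.
Analysis has to wait for data cleaning (finishes day 19, plus 2-day gap → day 21); literature review (finishes day 11). The latest of these is day 21, so analysis runs day 21 to 21 + 10 = day 31.
Internal review cannot start until analysis (finishes day 31, plus 2-day gap → day 33); data cleaning (finishes day 19, plus 2-day gap → day 21); literature review (finishes day 11). The controlling bound is day 33, so internal review finishes at 33 + 4 = day 37.
Formatting needs all of internal review (finishes day 37); analysis (finishes day 31); literature review (finishes day 11). That puts its earliest start at day 37; it finishes at 37 + 9 = day 46.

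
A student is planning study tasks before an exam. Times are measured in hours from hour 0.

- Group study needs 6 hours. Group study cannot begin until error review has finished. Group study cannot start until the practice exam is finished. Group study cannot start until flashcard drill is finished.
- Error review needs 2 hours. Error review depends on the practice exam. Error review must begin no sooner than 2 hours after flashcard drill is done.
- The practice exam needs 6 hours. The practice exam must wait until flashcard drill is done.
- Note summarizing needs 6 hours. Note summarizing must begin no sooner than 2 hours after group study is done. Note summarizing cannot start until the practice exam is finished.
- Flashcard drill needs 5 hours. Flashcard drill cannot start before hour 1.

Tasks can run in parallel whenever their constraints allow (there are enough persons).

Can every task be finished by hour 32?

After its own release at hour 1, flashcard drill can start at hour 1 and finishes at hour 6.
After flashcard drill (finishes hour 6), the practice exam can start at hour 6 and finishes at hour 12.
Error review needs all of the practice exam (finishes hour 12); flashcard drill (finishes hour 6, plus 2-hour gap → hour 8). That puts its earliest start at hour 12; it finishes at 12 + 2 = hour 14.
Group study needs all of error review (finishes hour 14); the practice exam (finishes hour 12); flashcard drill (finishes hour 6). That puts its earliest start at hour 14; it finishes at 14 + 6 = hour 20.
Note summarizing has to wait for group study (finishes hour 20, plus 2-hour gap → hour 22); the practice exam (finishes hour 12). The latest of these is hour 22, so note summarizing runs hour 22 to 22 + 6 = hour 28.
Every task is finished by hour 28, which is no later than the deadline of 32, so the schedule is feasible.

Yes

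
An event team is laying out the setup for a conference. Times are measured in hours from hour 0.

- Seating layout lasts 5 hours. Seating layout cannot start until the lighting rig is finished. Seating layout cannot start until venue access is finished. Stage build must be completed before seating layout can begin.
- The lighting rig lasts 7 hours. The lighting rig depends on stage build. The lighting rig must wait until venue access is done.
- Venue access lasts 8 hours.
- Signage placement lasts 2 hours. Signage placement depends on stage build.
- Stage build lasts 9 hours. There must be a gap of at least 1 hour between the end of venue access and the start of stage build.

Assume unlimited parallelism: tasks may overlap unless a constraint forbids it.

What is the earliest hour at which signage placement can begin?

Venue access can start immediately at hour 0; it finishes at hour 8.
Stage build cannot begin until venue access (finishes hour 8, plus 1-hour gap → hour 9). It runs from hour 9 to 9 + 9 = hour 18.
Signage placement waits on stage build (finishes hour 18), so the earliest it can start is hour 18.

18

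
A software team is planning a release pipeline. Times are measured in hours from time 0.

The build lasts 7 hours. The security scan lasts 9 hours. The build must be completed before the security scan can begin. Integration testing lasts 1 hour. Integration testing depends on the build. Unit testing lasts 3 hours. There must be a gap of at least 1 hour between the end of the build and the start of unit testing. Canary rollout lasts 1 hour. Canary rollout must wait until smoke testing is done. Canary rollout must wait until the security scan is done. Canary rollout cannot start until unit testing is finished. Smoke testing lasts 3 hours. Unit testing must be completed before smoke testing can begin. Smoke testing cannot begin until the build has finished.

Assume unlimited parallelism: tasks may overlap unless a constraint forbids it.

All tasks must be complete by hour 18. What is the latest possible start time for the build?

1

Canary rollout must finish by hour 18; it takes 1 hour, so it must start by 18 − 1 = hour 17.
Smoke testing feeds into canary rollout (must start by hour 17); so smoke testing must finish by hour 17 and therefore start by hour 14.
Unit testing feeds smoke testing (must start by hour 14); canary rollout (must start by hour 17). Taking the minimum, unit testing must finish by hour 14 and start by 14 − 3 = hour 11.
Integration testing must finish by hour 18; it takes 1 hour, so it must start by 18 − 1 = hour 17.
The security scan must finish before canary rollout (must start by hour 17). With a 9-hour duration, the security scan must start by 17 − 9 = hour 8.
The build must finish in time for unit testing (must start by hour 11, minus 1-hour gap → hour 10); integration testing (must start by hour 17); the security scan (must start by hour 8); smoke testing (must start by hour 14). The tightest is hour 8, so the build must start by 8 − 7 = hour 1.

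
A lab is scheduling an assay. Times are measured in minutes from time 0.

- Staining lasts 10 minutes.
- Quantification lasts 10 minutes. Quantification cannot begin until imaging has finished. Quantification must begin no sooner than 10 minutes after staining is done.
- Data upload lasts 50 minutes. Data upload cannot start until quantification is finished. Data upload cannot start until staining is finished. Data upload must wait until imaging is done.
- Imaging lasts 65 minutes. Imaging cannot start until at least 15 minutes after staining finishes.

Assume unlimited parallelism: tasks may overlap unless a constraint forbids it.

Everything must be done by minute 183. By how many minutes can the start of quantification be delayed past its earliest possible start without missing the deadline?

33

Staining can start immediately at minute 0; it finishes at minute 10.
Imaging waits on staining (finishes minute 10, plus 15-minute gap → minute 25), so it starts at minute 25 and finishes at 25 + 65 = minute 90.
Quantification needs all of imaging (finishes minute 90); staining (finishes minute 10, plus 10-minute gap → minute 20). That puts its earliest start at minute 90; it finishes at 90 + 10 = minute 100.

Working backward from the deadline:
To finish by minute 183, data upload (duration 50) must start no later than minute 133.
Quantification must finish before data upload (must start by minute 133). With a 10-minute duration, quantification must start by 133 − 10 = minute 123.
So quantification can start as early as minute 90 and as late as minute 123, giving 123 − 90 = 33 minutes of slack.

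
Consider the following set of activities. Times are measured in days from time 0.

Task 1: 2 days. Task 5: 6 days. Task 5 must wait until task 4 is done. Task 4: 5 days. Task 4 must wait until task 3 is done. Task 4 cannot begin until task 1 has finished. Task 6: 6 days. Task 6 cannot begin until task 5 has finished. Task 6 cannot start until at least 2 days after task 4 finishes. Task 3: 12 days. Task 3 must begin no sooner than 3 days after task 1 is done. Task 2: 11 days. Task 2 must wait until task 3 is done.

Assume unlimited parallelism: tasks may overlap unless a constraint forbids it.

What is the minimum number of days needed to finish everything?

34

Task 1 has no prerequisites, so it starts at day 0 and finishes at day 2.
After task 1 (finishes day 2, plus 3-day gap → day 5), task 3 can start at day 5 and finishes at day 17.
Task 4 cannot start until task 3 (finishes day 17); task 1 (finishes day 2). The controlling bound is day 17, so task 4 finishes at 17 + 5 = day 22.
Task 5 waits on task 4 (finishes day 22), so it starts at day 22 and finishes at 22 + 6 = day 28.
Task 6 has to wait for task 5 (finishes day 28); task 4 (finishes day 22, plus 2-day gap → day 24). The latest of these is day 28, so task 6 runs day 28 to 28 + 6 = day 34.
Task 2 waits on task 3 (finishes day 17), so it starts at day 17 and finishes at 17 + 11 = day 28.
All tasks are finished once the last one completes. Finish times: Task 1 at 2, Task 2 at 28, Task 3 at 17, Task 4 at 22, Task 5 at 28, Task 6 at 34. The latest is day 34.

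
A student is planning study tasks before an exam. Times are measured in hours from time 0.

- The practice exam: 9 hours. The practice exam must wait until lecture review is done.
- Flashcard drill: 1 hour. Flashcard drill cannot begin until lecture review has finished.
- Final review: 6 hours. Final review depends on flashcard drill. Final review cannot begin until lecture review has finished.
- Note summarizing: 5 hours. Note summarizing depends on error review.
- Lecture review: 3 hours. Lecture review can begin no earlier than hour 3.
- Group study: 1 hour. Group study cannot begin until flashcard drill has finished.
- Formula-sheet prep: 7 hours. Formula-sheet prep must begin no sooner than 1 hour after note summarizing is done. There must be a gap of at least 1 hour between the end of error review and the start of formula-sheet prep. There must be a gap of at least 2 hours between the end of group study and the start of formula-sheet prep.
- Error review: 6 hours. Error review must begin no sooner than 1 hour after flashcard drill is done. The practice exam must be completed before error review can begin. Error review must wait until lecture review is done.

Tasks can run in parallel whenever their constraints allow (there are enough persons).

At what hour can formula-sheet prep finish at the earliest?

Lecture review waits on its own release at hour 3, so it starts at hour 3 and finishes at 3 + 3 = hour 6.
The practice exam waits on lecture review (finishes hour 6), so it starts at hour 6 and finishes at 6 + 9 = hour 15.
Flashcard drill waits on lecture review (finishes hour 6), so it starts at hour 6 and finishes at 6 + 1 = hour 7.
After flashcard drill (finishes hour 7), group study can start at hour 7 and finishes at hour 8.
For error review: flashcard drill (finishes hour 7, plus 1-hour gap → hour 8); the practice exam (finishes hour 15); lecture review (finishes hour 6). Taking the maximum gives a start of hour 15, and it finishes at 15 + 6 = hour 21.
After error review (finishes hour 21), note summarizing can start at hour 21 and finishes at hour 26.
Formula-sheet prep needs all of note summarizing (finishes hour 26, plus 1-hour gap → hour 27); error review (finishes hour 21, plus 1-hour gap → hour 22); group study (finishes hour 8, plus 2-hour gap → hour 10). That puts its earliest start at hour 27; it finishes at 27 + 7 = hour 34.

34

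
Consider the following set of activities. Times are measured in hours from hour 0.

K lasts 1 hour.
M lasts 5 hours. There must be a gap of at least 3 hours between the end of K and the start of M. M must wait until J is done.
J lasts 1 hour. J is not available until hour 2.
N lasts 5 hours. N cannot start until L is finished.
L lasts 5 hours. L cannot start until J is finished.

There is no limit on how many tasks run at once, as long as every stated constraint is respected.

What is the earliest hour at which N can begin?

After its own release at hour 2, J can start at hour 2 and finishes at hour 3.
L cannot begin until J (finishes hour 3). It runs from hour 3 to 3 + 5 = hour 8.
N waits on L (finishes hour 8), so the earliest it can start is hour 8.

8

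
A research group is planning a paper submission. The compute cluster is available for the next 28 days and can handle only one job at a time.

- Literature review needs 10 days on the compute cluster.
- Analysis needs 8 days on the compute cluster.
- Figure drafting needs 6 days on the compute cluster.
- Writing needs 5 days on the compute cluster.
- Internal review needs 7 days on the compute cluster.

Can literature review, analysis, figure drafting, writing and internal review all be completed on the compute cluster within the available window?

Running back to back, the jobs need 10 + 8 + 6 + 5 + 7 = 36 days on the compute cluster.
Since 36 > 28, they cannot all fit.

No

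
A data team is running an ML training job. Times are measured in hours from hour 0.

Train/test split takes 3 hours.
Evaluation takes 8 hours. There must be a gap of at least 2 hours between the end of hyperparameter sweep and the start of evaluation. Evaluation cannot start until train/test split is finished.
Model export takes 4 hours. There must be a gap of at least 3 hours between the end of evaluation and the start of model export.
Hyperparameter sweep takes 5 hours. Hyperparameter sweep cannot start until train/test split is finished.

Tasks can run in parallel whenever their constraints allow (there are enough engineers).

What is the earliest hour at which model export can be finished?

25

Nothing blocks train/test split, so it runs from hour 0 to hour 3.
Hyperparameter sweep cannot begin until train/test split (finishes hour 3). It runs from hour 3 to 3 + 5 = hour 8.
For evaluation: hyperparameter sweep (finishes hour 8, plus 2-hour gap → hour 10); train/test split (finishes hour 3). Taking the maximum gives a start of hour 10, and it finishes at 10 + 8 = hour 18.
Model export waits on evaluation (finishes hour 18, plus 3-hour gap → hour 21), so it starts at hour 21 and finishes at 21 + 4 = hour 25.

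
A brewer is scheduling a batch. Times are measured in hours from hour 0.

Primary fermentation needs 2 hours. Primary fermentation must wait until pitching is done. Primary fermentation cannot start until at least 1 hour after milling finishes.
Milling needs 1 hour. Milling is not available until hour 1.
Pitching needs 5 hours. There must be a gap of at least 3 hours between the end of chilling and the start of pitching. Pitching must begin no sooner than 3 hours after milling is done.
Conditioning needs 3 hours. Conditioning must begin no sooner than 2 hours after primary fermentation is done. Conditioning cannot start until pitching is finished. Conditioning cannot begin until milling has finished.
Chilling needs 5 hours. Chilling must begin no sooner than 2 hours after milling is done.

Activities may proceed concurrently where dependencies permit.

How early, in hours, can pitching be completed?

17

Milling cannot begin until its own release at hour 1. It runs from hour 1 to 1 + 1 = hour 2.
Chilling cannot begin until milling (finishes hour 2, plus 2-hour gap → hour 4). It runs from hour 4 to 4 + 5 = hour 9.
Pitching has to wait for chilling (finishes hour 9, plus 3-hour gap → hour 12); milling (finishes hour 2, plus 3-hour gap → hour 5). The latest of these is hour 12, so pitching runs hour 12 to 12 + 5 = hour 17.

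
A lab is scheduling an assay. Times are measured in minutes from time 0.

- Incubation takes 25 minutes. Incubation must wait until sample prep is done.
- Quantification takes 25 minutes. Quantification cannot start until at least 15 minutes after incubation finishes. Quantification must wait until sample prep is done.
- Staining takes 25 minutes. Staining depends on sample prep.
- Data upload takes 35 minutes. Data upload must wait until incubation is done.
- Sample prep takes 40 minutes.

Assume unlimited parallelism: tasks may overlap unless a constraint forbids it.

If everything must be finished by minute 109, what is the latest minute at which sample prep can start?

4

Quantification must finish by minute 109; it takes 25 minutes, so it must start by 109 − 25 = minute 84.
Data upload must finish by minute 109; it takes 35 minutes, so it must start by 109 − 35 = minute 74.
Incubation feeds quantification (must start by minute 84, minus 15-minute gap → minute 69); data upload (must start by minute 74). Taking the minimum, incubation must finish by minute 69 and start by 69 − 25 = minute 44.
Staining has no dependents, so it just needs to finish by minute 109. Starting by 109 − 25 = minute 84 achieves that.
Sample prep must finish in time for incubation (must start by minute 44); staining (must start by minute 84); quantification (must start by minute 84). The tightest is minute 44, so sample prep must start by 44 − 40 = minute 4.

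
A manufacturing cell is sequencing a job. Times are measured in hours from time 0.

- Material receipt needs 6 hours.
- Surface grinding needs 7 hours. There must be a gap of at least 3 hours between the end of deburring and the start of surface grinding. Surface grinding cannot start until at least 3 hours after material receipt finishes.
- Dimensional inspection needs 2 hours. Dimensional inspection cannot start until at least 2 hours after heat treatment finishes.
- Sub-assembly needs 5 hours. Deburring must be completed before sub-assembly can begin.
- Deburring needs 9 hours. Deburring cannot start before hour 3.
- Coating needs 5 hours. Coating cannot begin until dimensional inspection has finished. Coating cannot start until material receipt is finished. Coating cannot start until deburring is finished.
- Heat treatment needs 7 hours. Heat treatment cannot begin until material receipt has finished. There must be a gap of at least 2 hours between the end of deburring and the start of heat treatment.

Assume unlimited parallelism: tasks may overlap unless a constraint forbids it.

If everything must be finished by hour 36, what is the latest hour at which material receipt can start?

14

Coating has no dependents, so it just needs to finish by hour 36. Starting by 36 − 5 = hour 31 achieves that.
Dimensional inspection must finish before coating (must start by hour 31). With a 2-hour duration, dimensional inspection must start by 31 − 2 = hour 29.
Heat treatment has to be done before dimensional inspection (must start by hour 29, minus 2-hour gap → hour 27). That means finishing by hour 27, i.e. starting by 27 − 7 = hour 20.
Surface grinding must finish by hour 36; it takes 7 hours, so it must start by 36 − 7 = hour 29.
For material receipt: heat treatment (must start by hour 20); surface grinding (must start by hour 29, minus 3-hour gap → hour 26); coating (must start by hour 31). The most restrictive is hour 20; with a 6-hour duration, material receipt must start by hour 14.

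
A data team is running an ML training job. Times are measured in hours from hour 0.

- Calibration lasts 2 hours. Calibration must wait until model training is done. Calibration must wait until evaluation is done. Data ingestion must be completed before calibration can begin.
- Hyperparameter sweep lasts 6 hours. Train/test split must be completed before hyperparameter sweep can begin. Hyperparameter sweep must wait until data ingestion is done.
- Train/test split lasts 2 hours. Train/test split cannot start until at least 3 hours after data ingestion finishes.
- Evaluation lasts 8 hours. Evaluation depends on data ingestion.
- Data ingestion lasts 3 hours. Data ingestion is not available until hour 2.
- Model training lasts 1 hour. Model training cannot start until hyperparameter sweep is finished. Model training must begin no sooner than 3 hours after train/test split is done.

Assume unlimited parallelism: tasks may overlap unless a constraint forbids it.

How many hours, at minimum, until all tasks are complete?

Data ingestion waits on its own release at hour 2, so it starts at hour 2 and finishes at 2 + 3 = hour 5.
After data ingestion (finishes hour 5), evaluation can start at hour 5 and finishes at hour 13.
After data ingestion (finishes hour 5, plus 3-hour gap → hour 8), train/test split can start at hour 8 and finishes at hour 10.
Hyperparameter sweep needs all of train/test split (finishes hour 10); data ingestion (finishes hour 5). That puts its earliest start at hour 10; it finishes at 10 + 6 = hour 16.
Model training cannot start until hyperparameter sweep (finishes hour 16); train/test split (finishes hour 10, plus 3-hour gap → hour 13). The controlling bound is hour 16, so model training finishes at 16 + 1 = hour 17.
Calibration needs all of model training (finishes hour 17); evaluation (finishes hour 13); data ingestion (finishes hour 5). That puts its earliest start at hour 17; it finishes at 17 + 2 = hour 19.
All tasks are finished once the last one completes. Finish times: Data ingestion at 5, Train/test split at 10, Hyperparameter sweep at 16, Model training at 17, Evaluation at 13, Calibration at 19. The latest is hour 19.

19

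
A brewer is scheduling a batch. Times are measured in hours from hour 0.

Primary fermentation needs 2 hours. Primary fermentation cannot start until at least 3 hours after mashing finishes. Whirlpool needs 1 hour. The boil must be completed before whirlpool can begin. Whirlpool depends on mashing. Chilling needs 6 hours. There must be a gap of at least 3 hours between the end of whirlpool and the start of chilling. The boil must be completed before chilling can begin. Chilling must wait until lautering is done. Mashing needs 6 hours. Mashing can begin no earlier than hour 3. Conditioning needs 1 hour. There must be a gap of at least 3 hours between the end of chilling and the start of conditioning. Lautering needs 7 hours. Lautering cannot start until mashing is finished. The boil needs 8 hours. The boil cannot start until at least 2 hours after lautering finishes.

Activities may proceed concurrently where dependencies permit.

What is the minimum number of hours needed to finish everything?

40

Mashing cannot begin until its own release at hour 3. It runs from hour 3 to 3 + 6 = hour 9.
After mashing (finishes hour 9, plus 3-hour gap → hour 12), primary fermentation can start at hour 12 and finishes at hour 14.
After mashing (finishes hour 9), lautering can start at hour 9 and finishes at hour 16.
The boil waits on lautering (finishes hour 16, plus 2-hour gap → hour 18), so it starts at hour 18 and finishes at 18 + 8 = hour 26.
Whirlpool cannot start until the boil (finishes hour 26); mashing (finishes hour 9). The controlling bound is hour 26, so whirlpool finishes at 26 + 1 = hour 27.
For chilling: whirlpool (finishes hour 27, plus 3-hour gap → hour 30); the boil (finishes hour 26); lautering (finishes hour 16). Taking the maximum gives a start of hour 30, and it finishes at 30 + 6 = hour 36.
After chilling (finishes hour 36, plus 3-hour gap → hour 39), conditioning can start at hour 39 and finishes at hour 40.
All tasks are finished once the last one completes. Finish times: Mashing at 9, Lautering at 16, The boil at 26, Whirlpool at 27, Chilling at 36, Primary fermentation at 14, Conditioning at 40. The latest is hour 40.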